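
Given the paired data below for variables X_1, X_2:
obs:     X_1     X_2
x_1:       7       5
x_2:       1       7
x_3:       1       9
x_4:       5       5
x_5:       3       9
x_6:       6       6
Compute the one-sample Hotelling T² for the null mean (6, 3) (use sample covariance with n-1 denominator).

Step 1 — sample mean vector:
  mean(X_1) = (7 + 1 + 1 + 5 + 3 + 6) / 6 = 23/6 = 3.8333
  mean(X_2) = (5 + 7 + 9 + 5 + 9 + 6) / 6 = 41/6 = 6.8333
  x̄ = (3.8333, 6.8333),  deviation x̄ - mu_0 = (3.8333, 6.8333) - (6, 3) = (-2.1667, 3.8333).

Step 2 — sample covariance matrix, S[i,j] = (1/(n-1)) · Σ_k (x_{k,i} - mean_i) · (x_{k,j} - mean_j), divisor n-1 = 5:
  S[X_1,X_1] = ((3.1667)·(3.1667) + (-2.8333)·(-2.8333) + (-2.8333)·(-2.8333) + (1.1667)·(1.1667) + (-0.8333)·(-0.8333) + (2.1667)·(2.1667)) / 5 = 32.8333/5 = 6.5667
  S[X_1,X_2] = ((3.1667)·(-1.8333) + (-2.8333)·(0.1667) + (-2.8333)·(2.1667) + (1.1667)·(-1.8333) + (-0.8333)·(2.1667) + (2.1667)·(-0.8333)) / 5 = -18.1667/5 = -3.6333
  S[X_2,X_2] = ((-1.8333)·(-1.8333) + (0.1667)·(0.1667) + (2.1667)·(2.1667) + (-1.8333)·(-1.8333) + (2.1667)·(2.1667) + (-0.8333)·(-0.8333)) / 5 = 16.8333/5 = 3.3667
  S = [[6.5667, -3.6333],
 [-3.6333, 3.3667]].

Step 3 — invert S. det(S) = 6.5667·3.3667 - (-3.6333)² = 8.9067.
  S^{-1} = (1/det) · [[d, -b], [-b, a]] = [[0.378, 0.4079],
 [0.4079, 0.7373]].

Step 4 — quadratic form (x̄ - mu_0)^T · S^{-1} · (x̄ - mu_0):
  S^{-1} · (x̄ - mu_0) = (0.7448, 1.9424),
  (x̄ - mu_0)^T · [...] = (-2.1667)·(0.7448) + (3.8333)·(1.9424) = 5.8321.

Step 5 — scale by n: T² = 6 · 5.8321 = 34.9925.

T² ≈ 34.9925


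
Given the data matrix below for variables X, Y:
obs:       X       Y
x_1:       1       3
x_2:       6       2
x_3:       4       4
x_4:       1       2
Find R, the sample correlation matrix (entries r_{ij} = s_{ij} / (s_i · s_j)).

Step 1 — column means:
  mean(X) = (1 + 6 + 4 + 1) / 4 = 12/4 = 3
  mean(Y) = (3 + 2 + 4 + 2) / 4 = 11/4 = 2.75

Step 2 — sample variances and covariances s[i,j] = (1/(n-1)) · Σ_k (x_{k,i} - mean_i) · (x_{k,j} - mean_j), with n-1 = 3:
  s[X,X] = ((-2)·(-2) + (3)·(3) + (1)·(1) + (-2)·(-2)) / 3 = 18/3 = 6
  s[X,Y] = ((-2)·(0.25) + (3)·(-0.75) + (1)·(1.25) + (-2)·(-0.75)) / 3 = 0/3 = 0
  s[Y,Y] = ((0.25)·(0.25) + (-0.75)·(-0.75) + (1.25)·(1.25) + (-0.75)·(-0.75)) / 3 = 2.75/3 = 0.9167
  Sample standard deviations s_i = √(s[i,i]):
  s(X) = √(6) = 2.4495
  s(Y) = √(0.9167) = 0.9574

Step 3 — r_{ij} = s_{ij} / (s_i · s_j):
  r[X,X] = 1 (diagonal).
  r[X,Y] = 0 / (2.4495 · 0.9574) = 0 / 2.3452 = 0
  r[Y,Y] = 1 (diagonal).

R is symmetric with unit diagonal. Assembling:

R = [[1, 0],
 [0, 1]]


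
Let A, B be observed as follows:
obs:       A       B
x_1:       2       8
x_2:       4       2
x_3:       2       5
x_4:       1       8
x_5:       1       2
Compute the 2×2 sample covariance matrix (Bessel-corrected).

Step 1 — column means:
  mean(A) = (2 + 4 + 2 + 1 + 1) / 5 = 10/5 = 2
  mean(B) = (8 + 2 + 5 + 8 + 2) / 5 = 25/5 = 5

Step 2 — sample covariance S[i,j] = (1/(n-1)) · Σ_k (x_{k,i} - mean_i) · (x_{k,j} - mean_j), with n-1 = 4.
  S[A,A] = ((0)·(0) + (2)·(2) + (0)·(0) + (-1)·(-1) + (-1)·(-1)) / 4 = 6/4 = 1.5
  S[A,B] = ((0)·(3) + (2)·(-3) + (0)·(0) + (-1)·(3) + (-1)·(-3)) / 4 = -6/4 = -1.5
  S[B,B] = ((3)·(3) + (-3)·(-3) + (0)·(0) + (3)·(3) + (-3)·(-3)) / 4 = 36/4 = 9

S is symmetric (S[j,i] = S[i,j]). Assembling:

S = [[1.5, -1.5],
 [-1.5, 9]]


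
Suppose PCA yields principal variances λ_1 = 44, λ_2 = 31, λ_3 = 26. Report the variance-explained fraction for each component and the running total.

Step 1 — total variance = trace(Sigma) = Σ λ_i = 44 + 31 + 26 = 101.

Step 2 — fraction explained by component i = λ_i / Σ λ:
  PC1: 44/101 = 0.4356
  PC2: 31/101 = 0.3069
  PC3: 26/101 = 0.2574

Step 3 — cumulative fraction after k components = (λ_1 + ... + λ_k) / Σ λ:
  k = 1: 44/101 = 0.4356
  k = 2: (44 + 31)/101 = 75/101 = 0.7426
  k = 3: (44 + 31 + 26)/101 = 101/101 = 1

Summary (fraction, with percent):

explained: PC1 0.4356 (43.56%), PC2 0.3069 (30.69%), PC3 0.2574 (25.74%);  cumulative: 0.4356, 0.7426, 1


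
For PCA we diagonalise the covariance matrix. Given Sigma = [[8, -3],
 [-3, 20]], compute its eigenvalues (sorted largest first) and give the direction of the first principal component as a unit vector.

Step 1 — characteristic polynomial of 2×2 Sigma:
  det(Sigma - λI) = λ² - trace · λ + det = 0.
  trace = 8 + 20 = 28, det = 8·20 - (-3)² = 151.
Step 2 — discriminant:
  Δ = trace² - 4·det = 784 - 604 = 180.
Step 3 — eigenvalues:
  λ = (trace ± √Δ)/2 = (28 ± 13.4164)/2,
  λ_1 = 20.7082,  λ_2 = 7.2918.

Step 4 — unit eigenvector for λ_1: solve (Sigma - λ_1 I)v = 0. First row:
  (8 - 20.7082)·v_x + (-3)·v_y = 0, i.e. (-12.7082)·v_x + (-3)·v_y = 0,
  so v ∝ (b, λ_1 - a) = (-3, 12.7082); multiply by -1 so the first entry is positive: u = (3, -12.7082).
  ||u|| = √((3)² + (-12.7082)²) = √(170.4984) ≈ 13.0575,
  v_1 = u/||u|| ≈ (0.2298, -0.9732) (||v_1|| = 1).

λ_1 = 20.7082,  λ_2 = 7.2918;  v_1 ≈ (0.2298, -0.9732)


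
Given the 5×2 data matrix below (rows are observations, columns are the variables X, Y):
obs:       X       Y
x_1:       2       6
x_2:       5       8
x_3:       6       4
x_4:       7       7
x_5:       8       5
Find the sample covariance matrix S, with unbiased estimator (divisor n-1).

Step 1 — column means:
  mean(X) = (2 + 5 + 6 + 7 + 8) / 5 = 28/5 = 5.6
  mean(Y) = (6 + 8 + 4 + 7 + 5) / 5 = 30/5 = 6

Step 2 — sample covariance S[i,j] = (1/(n-1)) · Σ_k (x_{k,i} - mean_i) · (x_{k,j} - mean_j), with n-1 = 4.
  S[X,X] = ((-3.6)·(-3.6) + (-0.6)·(-0.6) + (0.4)·(0.4) + (1.4)·(1.4) + (2.4)·(2.4)) / 4 = 21.2/4 = 5.3
  S[X,Y] = ((-3.6)·(0) + (-0.6)·(2) + (0.4)·(-2) + (1.4)·(1) + (2.4)·(-1)) / 4 = -3/4 = -0.75
  S[Y,Y] = ((0)·(0) + (2)·(2) + (-2)·(-2) + (1)·(1) + (-1)·(-1)) / 4 = 10/4 = 2.5

S is symmetric (S[j,i] = S[i,j]). Assembling:

S = [[5.3, -0.75],
 [-0.75, 2.5]]


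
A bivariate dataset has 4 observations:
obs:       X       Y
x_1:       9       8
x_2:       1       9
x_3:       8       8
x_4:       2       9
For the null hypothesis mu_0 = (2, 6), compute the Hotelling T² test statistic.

Step 1 — sample mean vector:
  mean(X) = (9 + 1 + 8 + 2) / 4 = 20/4 = 5
  mean(Y) = (8 + 9 + 8 + 9) / 4 = 34/4 = 8.5
  x̄ = (5, 8.5),  deviation x̄ - mu_0 = (5, 8.5) - (2, 6) = (3, 2.5).

Step 2 — sample covariance matrix, S[i,j] = (1/(n-1)) · Σ_k (x_{k,i} - mean_i) · (x_{k,j} - mean_j), divisor n-1 = 3:
  S[X,X] = ((4)·(4) + (-4)·(-4) + (3)·(3) + (-3)·(-3)) / 3 = 50/3 = 16.6667
  S[X,Y] = ((4)·(-0.5) + (-4)·(0.5) + (3)·(-0.5) + (-3)·(0.5)) / 3 = -7/3 = -2.3333
  S[Y,Y] = ((-0.5)·(-0.5) + (0.5)·(0.5) + (-0.5)·(-0.5) + (0.5)·(0.5)) / 3 = 1/3 = 0.3333
  S = [[16.6667, -2.3333],
 [-2.3333, 0.3333]].

Step 3 — invert S. det(S) = 16.6667·0.3333 - (-2.3333)² = 0.1111.
  S^{-1} = (1/det) · [[d, -b], [-b, a]] = [[3, 21],
 [21, 150]].

Step 4 — quadratic form (x̄ - mu_0)^T · S^{-1} · (x̄ - mu_0):
  S^{-1} · (x̄ - mu_0) = (61.5, 438),
  (x̄ - mu_0)^T · [...] = (3)·(61.5) + (2.5)·(438) = 1279.5.

Step 5 — scale by n: T² = 4 · 1279.5 = 5118.

T² ≈ 5118


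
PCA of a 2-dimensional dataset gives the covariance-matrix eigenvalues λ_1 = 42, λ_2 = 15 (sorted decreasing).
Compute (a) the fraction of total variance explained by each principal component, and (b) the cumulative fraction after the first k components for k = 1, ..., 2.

Step 1 — total variance = trace(Sigma) = Σ λ_i = 42 + 15 = 57.

Step 2 — fraction explained by component i = λ_i / Σ λ:
  PC1: 42/57 = 0.7368
  PC2: 15/57 = 0.2632

Step 3 — cumulative fraction after k components = (λ_1 + ... + λ_k) / Σ λ:
  k = 1: 42/57 = 0.7368
  k = 2: (42 + 15)/57 = 57/57 = 1

Summary (fraction, with percent):

explained: PC1 0.7368 (73.68%), PC2 0.2632 (26.32%);  cumulative: 0.7368, 1


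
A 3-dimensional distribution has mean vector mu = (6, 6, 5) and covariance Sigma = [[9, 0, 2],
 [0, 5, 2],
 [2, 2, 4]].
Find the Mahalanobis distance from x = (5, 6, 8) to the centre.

Step 1 — centre the observation: (x - mu) = (-1, 0, 3).

Step 2 — invert Sigma (cofactor / det for 3×3, or solve directly):
  Sigma^{-1} = [[0.129, 0.0323, -0.0806],
 [0.0323, 0.2581, -0.1452],
 [-0.0806, -0.1452, 0.3629]].

Step 3 — form the quadratic (x - mu)^T · Sigma^{-1} · (x - mu):
  Sigma^{-1} · (x - mu) = (-0.371, -0.4677, 1.1694).
  (x - mu)^T · [Sigma^{-1} · (x - mu)] = (-1)·(-0.371) + (0)·(-0.4677) + (3)·(1.1694) = 3.879.

Step 4 — take square root: d = √(3.879) ≈ 1.9695.

d(x, mu) = √(3.879) ≈ 1.9695


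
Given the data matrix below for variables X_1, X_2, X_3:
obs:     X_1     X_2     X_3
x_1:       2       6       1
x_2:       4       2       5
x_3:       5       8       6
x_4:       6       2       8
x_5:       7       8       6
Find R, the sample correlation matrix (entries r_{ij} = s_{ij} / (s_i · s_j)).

Step 1 — column means:
  mean(X_1) = (2 + 4 + 5 + 6 + 7) / 5 = 24/5 = 4.8
  mean(X_2) = (6 + 2 + 8 + 2 + 8) / 5 = 26/5 = 5.2
  mean(X_3) = (1 + 5 + 6 + 8 + 6) / 5 = 26/5 = 5.2

Step 2 — sample variances and covariances s[i,j] = (1/(n-1)) · Σ_k (x_{k,i} - mean_i) · (x_{k,j} - mean_j), with n-1 = 4:
  s[X_1,X_1] = ((-2.8)·(-2.8) + (-0.8)·(-0.8) + (0.2)·(0.2) + (1.2)·(1.2) + (2.2)·(2.2)) / 4 = 14.8/4 = 3.7
  s[X_1,X_2] = ((-2.8)·(0.8) + (-0.8)·(-3.2) + (0.2)·(2.8) + (1.2)·(-3.2) + (2.2)·(2.8)) / 4 = 3.2/4 = 0.8
  s[X_1,X_3] = ((-2.8)·(-4.2) + (-0.8)·(-0.2) + (0.2)·(0.8) + (1.2)·(2.8) + (2.2)·(0.8)) / 4 = 17.2/4 = 4.3
  s[X_2,X_2] = ((0.8)·(0.8) + (-3.2)·(-3.2) + (2.8)·(2.8) + (-3.2)·(-3.2) + (2.8)·(2.8)) / 4 = 36.8/4 = 9.2
  s[X_2,X_3] = ((0.8)·(-4.2) + (-3.2)·(-0.2) + (2.8)·(0.8) + (-3.2)·(2.8) + (2.8)·(0.8)) / 4 = -7.2/4 = -1.8
  s[X_3,X_3] = ((-4.2)·(-4.2) + (-0.2)·(-0.2) + (0.8)·(0.8) + (2.8)·(2.8) + (0.8)·(0.8)) / 4 = 26.8/4 = 6.7
  Sample standard deviations s_i = √(s[i,i]):
  s(X_1) = √(3.7) = 1.9235
  s(X_2) = √(9.2) = 3.0332
  s(X_3) = √(6.7) = 2.5884

Step 3 — r_{ij} = s_{ij} / (s_i · s_j):
  r[X_1,X_1] = 1 (diagonal).
  r[X_1,X_2] = 0.8 / (1.9235 · 3.0332) = 0.8 / 5.8344 = 0.1371
  r[X_1,X_3] = 4.3 / (1.9235 · 2.5884) = 4.3 / 4.979 = 0.8636
  r[X_2,X_2] = 1 (diagonal).
  r[X_2,X_3] = -1.8 / (3.0332 · 2.5884) = -1.8 / 7.8511 = -0.2293
  r[X_3,X_3] = 1 (diagonal).

R is symmetric with unit diagonal. Assembling:

R = [[1, 0.1371, 0.8636],
 [0.1371, 1, -0.2293],
 [0.8636, -0.2293, 1]]


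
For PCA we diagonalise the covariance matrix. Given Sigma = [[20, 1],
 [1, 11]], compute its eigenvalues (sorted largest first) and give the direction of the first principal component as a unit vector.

Step 1 — characteristic polynomial of 2×2 Sigma:
  det(Sigma - λI) = λ² - trace · λ + det = 0.
  trace = 20 + 11 = 31, det = 20·11 - (1)² = 219.
Step 2 — discriminant:
  Δ = trace² - 4·det = 961 - 876 = 85.
Step 3 — eigenvalues:
  λ = (trace ± √Δ)/2 = (31 ± 9.2195)/2,
  λ_1 = 20.1098,  λ_2 = 10.8902.

Step 4 — unit eigenvector for λ_1: solve (Sigma - λ_1 I)v = 0. First row:
  (20 - 20.1098)·v_x + (1)·v_y = 0, i.e. (-0.1098)·v_x + (1)·v_y = 0,
  so v ∝ (b, λ_1 - a) = (1, 0.1098) = u.
  ||u|| = √((1)² + (0.1098)²) = √(1.012) ≈ 1.006,
  v_1 = u/||u|| ≈ (0.994, 0.1091) (||v_1|| = 1).

λ_1 = 20.1098,  λ_2 = 10.8902;  v_1 ≈ (0.994, 0.1091)


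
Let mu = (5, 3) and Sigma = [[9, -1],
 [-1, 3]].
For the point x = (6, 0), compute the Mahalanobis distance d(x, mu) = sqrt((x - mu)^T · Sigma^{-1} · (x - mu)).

Step 1 — centre the observation: (x - mu) = (1, -3).

Step 2 — invert Sigma. det(Sigma) = 9·3 - (-1)² = 26.
  Sigma^{-1} = (1/det) · [[d, -b], [-b, a]] = [[0.1154, 0.0385],
 [0.0385, 0.3462]].

Step 3 — form the quadratic (x - mu)^T · Sigma^{-1} · (x - mu):
  Sigma^{-1} · (x - mu) = (0, -1).
  (x - mu)^T · [Sigma^{-1} · (x - mu)] = (1)·(0) + (-3)·(-1) = 3.

Step 4 — take square root: d = √(3) ≈ 1.7321.

d(x, mu) = √(3) ≈ 1.7321


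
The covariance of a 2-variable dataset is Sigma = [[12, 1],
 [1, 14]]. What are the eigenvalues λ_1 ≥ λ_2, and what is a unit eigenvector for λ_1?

Step 1 — characteristic polynomial of 2×2 Sigma:
  det(Sigma - λI) = λ² - trace · λ + det = 0.
  trace = 12 + 14 = 26, det = 12·14 - (1)² = 167.
Step 2 — discriminant:
  Δ = trace² - 4·det = 676 - 668 = 8.
Step 3 — eigenvalues:
  λ = (trace ± √Δ)/2 = (26 ± 2.8284)/2,
  λ_1 = 14.4142,  λ_2 = 11.5858.

Step 4 — unit eigenvector for λ_1: solve (Sigma - λ_1 I)v = 0. First row:
  (12 - 14.4142)·v_x + (1)·v_y = 0, i.e. (-2.4142)·v_x + (1)·v_y = 0,
  so v ∝ (b, λ_1 - a) = (1, 2.4142) = u.
  ||u|| = √((1)² + (2.4142)²) = √(6.8284) ≈ 2.6131,
  v_1 = u/||u|| ≈ (0.3827, 0.9239) (||v_1|| = 1).

λ_1 = 14.4142,  λ_2 = 11.5858;  v_1 ≈ (0.3827, 0.9239)


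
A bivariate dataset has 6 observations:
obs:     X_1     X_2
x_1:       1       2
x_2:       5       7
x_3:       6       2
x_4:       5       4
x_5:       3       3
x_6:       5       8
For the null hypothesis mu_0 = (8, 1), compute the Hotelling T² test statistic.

Step 1 — sample mean vector:
  mean(X_1) = (1 + 5 + 6 + 5 + 3 + 5) / 6 = 25/6 = 4.1667
  mean(X_2) = (2 + 7 + 2 + 4 + 3 + 8) / 6 = 26/6 = 4.3333
  x̄ = (4.1667, 4.3333),  deviation x̄ - mu_0 = (4.1667, 4.3333) - (8, 1) = (-3.8333, 3.3333).

Step 2 — sample covariance matrix, S[i,j] = (1/(n-1)) · Σ_k (x_{k,i} - mean_i) · (x_{k,j} - mean_j), divisor n-1 = 5:
  S[X_1,X_1] = ((-3.1667)·(-3.1667) + (0.8333)·(0.8333) + (1.8333)·(1.8333) + (0.8333)·(0.8333) + (-1.1667)·(-1.1667) + (0.8333)·(0.8333)) / 5 = 16.8333/5 = 3.3667
  S[X_1,X_2] = ((-3.1667)·(-2.3333) + (0.8333)·(2.6667) + (1.8333)·(-2.3333) + (0.8333)·(-0.3333) + (-1.1667)·(-1.3333) + (0.8333)·(3.6667)) / 5 = 9.6667/5 = 1.9333
  S[X_2,X_2] = ((-2.3333)·(-2.3333) + (2.6667)·(2.6667) + (-2.3333)·(-2.3333) + (-0.3333)·(-0.3333) + (-1.3333)·(-1.3333) + (3.6667)·(3.6667)) / 5 = 33.3333/5 = 6.6667
  S = [[3.3667, 1.9333],
 [1.9333, 6.6667]].

Step 3 — invert S. det(S) = 3.3667·6.6667 - (1.9333)² = 18.7067.
  S^{-1} = (1/det) · [[d, -b], [-b, a]] = [[0.3564, -0.1033],
 [-0.1033, 0.18]].

Step 4 — quadratic form (x̄ - mu_0)^T · S^{-1} · (x̄ - mu_0):
  S^{-1} · (x̄ - mu_0) = (-1.7106, 0.9961),
  (x̄ - mu_0)^T · [...] = (-3.8333)·(-1.7106) + (3.3333)·(0.9961) = 9.8776.

Step 5 — scale by n: T² = 6 · 9.8776 = 59.2659.

T² ≈ 59.2659


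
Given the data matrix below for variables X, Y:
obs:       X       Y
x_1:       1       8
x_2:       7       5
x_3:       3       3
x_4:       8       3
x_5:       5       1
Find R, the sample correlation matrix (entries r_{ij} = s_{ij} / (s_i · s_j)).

Step 1 — column means:
  mean(X) = (1 + 7 + 3 + 8 + 5) / 5 = 24/5 = 4.8
  mean(Y) = (8 + 5 + 3 + 3 + 1) / 5 = 20/5 = 4

Step 2 — sample variances and covariances s[i,j] = (1/(n-1)) · Σ_k (x_{k,i} - mean_i) · (x_{k,j} - mean_j), with n-1 = 4:
  s[X,X] = ((-3.8)·(-3.8) + (2.2)·(2.2) + (-1.8)·(-1.8) + (3.2)·(3.2) + (0.2)·(0.2)) / 4 = 32.8/4 = 8.2
  s[X,Y] = ((-3.8)·(4) + (2.2)·(1) + (-1.8)·(-1) + (3.2)·(-1) + (0.2)·(-3)) / 4 = -15/4 = -3.75
  s[Y,Y] = ((4)·(4) + (1)·(1) + (-1)·(-1) + (-1)·(-1) + (-3)·(-3)) / 4 = 28/4 = 7
  Sample standard deviations s_i = √(s[i,i]):
  s(X) = √(8.2) = 2.8636
  s(Y) = √(7) = 2.6458

Step 3 — r_{ij} = s_{ij} / (s_i · s_j):
  r[X,X] = 1 (diagonal).
  r[X,Y] = -3.75 / (2.8636 · 2.6458) = -3.75 / 7.5763 = -0.495
  r[Y,Y] = 1 (diagonal).

R is symmetric with unit diagonal. Assembling:

R = [[1, -0.495],
 [-0.495, 1]]


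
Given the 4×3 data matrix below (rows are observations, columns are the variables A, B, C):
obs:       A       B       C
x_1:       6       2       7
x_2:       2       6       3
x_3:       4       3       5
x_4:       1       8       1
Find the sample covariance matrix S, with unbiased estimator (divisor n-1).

Step 1 — column means:
  mean(A) = (6 + 2 + 4 + 1) / 4 = 13/4 = 3.25
  mean(B) = (2 + 6 + 3 + 8) / 4 = 19/4 = 4.75
  mean(C) = (7 + 3 + 5 + 1) / 4 = 16/4 = 4

Step 2 — sample covariance S[i,j] = (1/(n-1)) · Σ_k (x_{k,i} - mean_i) · (x_{k,j} - mean_j), with n-1 = 3.
  S[A,A] = ((2.75)·(2.75) + (-1.25)·(-1.25) + (0.75)·(0.75) + (-2.25)·(-2.25)) / 3 = 14.75/3 = 4.9167
  S[A,B] = ((2.75)·(-2.75) + (-1.25)·(1.25) + (0.75)·(-1.75) + (-2.25)·(3.25)) / 3 = -17.75/3 = -5.9167
  S[A,C] = ((2.75)·(3) + (-1.25)·(-1) + (0.75)·(1) + (-2.25)·(-3)) / 3 = 17/3 = 5.6667
  S[B,B] = ((-2.75)·(-2.75) + (1.25)·(1.25) + (-1.75)·(-1.75) + (3.25)·(3.25)) / 3 = 22.75/3 = 7.5833
  S[B,C] = ((-2.75)·(3) + (1.25)·(-1) + (-1.75)·(1) + (3.25)·(-3)) / 3 = -21/3 = -7
  S[C,C] = ((3)·(3) + (-1)·(-1) + (1)·(1) + (-3)·(-3)) / 3 = 20/3 = 6.6667

S is symmetric (S[j,i] = S[i,j]). Assembling:

S = [[4.9167, -5.9167, 5.6667],
 [-5.9167, 7.5833, -7],
 [5.6667, -7, 6.6667]]


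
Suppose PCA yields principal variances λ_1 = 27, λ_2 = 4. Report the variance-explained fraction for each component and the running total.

Step 1 — total variance = trace(Sigma) = Σ λ_i = 27 + 4 = 31.

Step 2 — fraction explained by component i = λ_i / Σ λ:
  PC1: 27/31 = 0.871
  PC2: 4/31 = 0.129

Step 3 — cumulative fraction after k components = (λ_1 + ... + λ_k) / Σ λ:
  k = 1: 27/31 = 0.871
  k = 2: (27 + 4)/31 = 31/31 = 1

Summary (fraction, with percent):

explained: PC1 0.871 (87.1%), PC2 0.129 (12.9%);  cumulative: 0.871, 1


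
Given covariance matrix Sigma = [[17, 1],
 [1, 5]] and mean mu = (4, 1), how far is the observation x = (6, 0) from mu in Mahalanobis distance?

Step 1 — centre the observation: (x - mu) = (2, -1).

Step 2 — invert Sigma. det(Sigma) = 17·5 - (1)² = 84.
  Sigma^{-1} = (1/det) · [[d, -b], [-b, a]] = [[0.0595, -0.0119],
 [-0.0119, 0.2024]].

Step 3 — form the quadratic (x - mu)^T · Sigma^{-1} · (x - mu):
  Sigma^{-1} · (x - mu) = (0.131, -0.2262).
  (x - mu)^T · [Sigma^{-1} · (x - mu)] = (2)·(0.131) + (-1)·(-0.2262) = 0.4881.

Step 4 — take square root: d = √(0.4881) ≈ 0.6986.

d(x, mu) = √(0.4881) ≈ 0.6986


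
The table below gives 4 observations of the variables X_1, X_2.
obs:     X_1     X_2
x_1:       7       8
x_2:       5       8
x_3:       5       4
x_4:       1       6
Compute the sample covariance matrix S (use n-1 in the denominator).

Step 1 — column means:
  mean(X_1) = (7 + 5 + 5 + 1) / 4 = 18/4 = 4.5
  mean(X_2) = (8 + 8 + 4 + 6) / 4 = 26/4 = 6.5

Step 2 — sample covariance S[i,j] = (1/(n-1)) · Σ_k (x_{k,i} - mean_i) · (x_{k,j} - mean_j), with n-1 = 3.
  S[X_1,X_1] = ((2.5)·(2.5) + (0.5)·(0.5) + (0.5)·(0.5) + (-3.5)·(-3.5)) / 3 = 19/3 = 6.3333
  S[X_1,X_2] = ((2.5)·(1.5) + (0.5)·(1.5) + (0.5)·(-2.5) + (-3.5)·(-0.5)) / 3 = 5/3 = 1.6667
  S[X_2,X_2] = ((1.5)·(1.5) + (1.5)·(1.5) + (-2.5)·(-2.5) + (-0.5)·(-0.5)) / 3 = 11/3 = 3.6667

S is symmetric (S[j,i] = S[i,j]). Assembling:

S = [[6.3333, 1.6667],
 [1.6667, 3.6667]]


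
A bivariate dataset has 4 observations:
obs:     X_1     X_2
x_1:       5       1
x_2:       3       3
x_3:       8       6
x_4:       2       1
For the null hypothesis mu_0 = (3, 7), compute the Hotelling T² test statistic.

Step 1 — sample mean vector:
  mean(X_1) = (5 + 3 + 8 + 2) / 4 = 18/4 = 4.5
  mean(X_2) = (1 + 3 + 6 + 1) / 4 = 11/4 = 2.75
  x̄ = (4.5, 2.75),  deviation x̄ - mu_0 = (4.5, 2.75) - (3, 7) = (1.5, -4.25).

Step 2 — sample covariance matrix, S[i,j] = (1/(n-1)) · Σ_k (x_{k,i} - mean_i) · (x_{k,j} - mean_j), divisor n-1 = 3:
  S[X_1,X_1] = ((0.5)·(0.5) + (-1.5)·(-1.5) + (3.5)·(3.5) + (-2.5)·(-2.5)) / 3 = 21/3 = 7
  S[X_1,X_2] = ((0.5)·(-1.75) + (-1.5)·(0.25) + (3.5)·(3.25) + (-2.5)·(-1.75)) / 3 = 14.5/3 = 4.8333
  S[X_2,X_2] = ((-1.75)·(-1.75) + (0.25)·(0.25) + (3.25)·(3.25) + (-1.75)·(-1.75)) / 3 = 16.75/3 = 5.5833
  S = [[7, 4.8333],
 [4.8333, 5.5833]].

Step 3 — invert S. det(S) = 7·5.5833 - (4.8333)² = 15.7222.
  S^{-1} = (1/det) · [[d, -b], [-b, a]] = [[0.3551, -0.3074],
 [-0.3074, 0.4452]].

Step 4 — quadratic form (x̄ - mu_0)^T · S^{-1} · (x̄ - mu_0):
  S^{-1} · (x̄ - mu_0) = (1.8392, -2.3534),
  (x̄ - mu_0)^T · [...] = (1.5)·(1.8392) + (-4.25)·(-2.3534) = 12.7606.

Step 5 — scale by n: T² = 4 · 12.7606 = 51.0424.

T² ≈ 51.0424


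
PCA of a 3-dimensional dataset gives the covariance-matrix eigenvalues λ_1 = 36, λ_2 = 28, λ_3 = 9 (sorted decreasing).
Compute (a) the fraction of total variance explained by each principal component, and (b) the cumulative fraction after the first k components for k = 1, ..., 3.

Step 1 — total variance = trace(Sigma) = Σ λ_i = 36 + 28 + 9 = 73.

Step 2 — fraction explained by component i = λ_i / Σ λ:
  PC1: 36/73 = 0.4932
  PC2: 28/73 = 0.3836
  PC3: 9/73 = 0.1233

Step 3 — cumulative fraction after k components = (λ_1 + ... + λ_k) / Σ λ:
  k = 1: 36/73 = 0.4932
  k = 2: (36 + 28)/73 = 64/73 = 0.8767
  k = 3: (36 + 28 + 9)/73 = 73/73 = 1

Summary (fraction, with percent):

explained: PC1 0.4932 (49.32%), PC2 0.3836 (38.36%), PC3 0.1233 (12.33%);  cumulative: 0.4932, 0.8767, 1


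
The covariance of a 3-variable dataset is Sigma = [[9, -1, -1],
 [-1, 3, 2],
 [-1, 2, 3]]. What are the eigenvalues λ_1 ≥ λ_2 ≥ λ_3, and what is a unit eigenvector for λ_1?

Step 1 — characteristic polynomial p(λ) = det(λI - Sigma) = λ³ - tr·λ² + c_1·λ - det, where tr = trace, c_1 = sum of the principal 2×2 minors, det = det(Sigma):
  tr = 9 + 3 + 3 = 15,
  c_1 = (9·3 - (-1)²) + (9·3 - (-1)²) + (3·3 - (2)²) = 26 + 26 + 5 = 57,
  det = 9·(3·3 - (2)²) - (-1)·((-1)·3 - (2)·(-1)) + (-1)·((-1)·(2) - 3·(-1)) = 9·(5) - (-1)·(-1) + (-1)·(1) = 43.
  So p(λ) = λ³ - 15λ² + 57λ - 43.
Step 2 — look for an integer root (rational root theorem: any rational root is an integer divisor of 43). Testing λ = 1:
  p(1) = 1 - 15 + 57 - 43 = 0  ✓
  Dividing out (λ - 1): p(λ) = (λ - 1)(λ² - 14λ + 43).
Step 3 — remaining eigenvalues from the quadratic λ² - 14λ + 43 = 0:
  Δ = 14² - 4·43 = 196 - 172 = 24,  λ = (14 ± √24)/2 = (14 ± 4.899)/2 ≈ 9.4495 or 4.5505.
  Sorted: λ_1 = 9.4495,  λ_2 = 4.5505,  λ_3 = 1  (check: sum = 15 = tr ✓).

Step 4 — unit eigenvector for λ_1 ≈ 9.4495: v spans the null space of (Sigma - λ_1 I), whose rows are
  r_1 = (-0.4495, -1, -1),  r_2 = (-1, -6.4495, 2),  r_3 = (-1, 2, -6.4495).
  v is orthogonal to every row, so take v ∝ r_1 × r_2 = ((-1)·(2) - (-1)·(-6.4495), (-1)·(-1) - (-0.4495)·(2), (-0.4495)·(-6.4495) - (-1)·(-1)) ≈ (-8.4495, 1.899, 1.899).
  Rescale (multiply by -1 so the first nonzero entry is positive): u = (8.4495, -1.899, -1.899).
  ||u|| = √((8.4495)² + (-1.899)² + (-1.899)²) = √(78.6061) ≈ 8.866,  v_1 = u/||u|| ≈ (0.953, -0.2142, -0.2142) (||v_1|| = 1).

λ_1 = 9.4495,  λ_2 = 4.5505,  λ_3 = 1;  v_1 ≈ (0.953, -0.2142, -0.2142)


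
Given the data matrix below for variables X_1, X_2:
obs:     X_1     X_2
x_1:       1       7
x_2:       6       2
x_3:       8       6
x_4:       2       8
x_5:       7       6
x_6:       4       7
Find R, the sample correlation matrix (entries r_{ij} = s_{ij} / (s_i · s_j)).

Step 1 — column means:
  mean(X_1) = (1 + 6 + 8 + 2 + 7 + 4) / 6 = 28/6 = 4.6667
  mean(X_2) = (7 + 2 + 6 + 8 + 6 + 7) / 6 = 36/6 = 6

Step 2 — sample variances and covariances s[i,j] = (1/(n-1)) · Σ_k (x_{k,i} - mean_i) · (x_{k,j} - mean_j), with n-1 = 5:
  s[X_1,X_1] = ((-3.6667)·(-3.6667) + (1.3333)·(1.3333) + (3.3333)·(3.3333) + (-2.6667)·(-2.6667) + (2.3333)·(2.3333) + (-0.6667)·(-0.6667)) / 5 = 39.3333/5 = 7.8667
  s[X_1,X_2] = ((-3.6667)·(1) + (1.3333)·(-4) + (3.3333)·(0) + (-2.6667)·(2) + (2.3333)·(0) + (-0.6667)·(1)) / 5 = -15/5 = -3
  s[X_2,X_2] = ((1)·(1) + (-4)·(-4) + (0)·(0) + (2)·(2) + (0)·(0) + (1)·(1)) / 5 = 22/5 = 4.4
  Sample standard deviations s_i = √(s[i,i]):
  s(X_1) = √(7.8667) = 2.8048
  s(X_2) = √(4.4) = 2.0976

Step 3 — r_{ij} = s_{ij} / (s_i · s_j):
  r[X_1,X_1] = 1 (diagonal).
  r[X_1,X_2] = -3 / (2.8048 · 2.0976) = -3 / 5.8833 = -0.5099
  r[X_2,X_2] = 1 (diagonal).

R is symmetric with unit diagonal. Assembling:

R = [[1, -0.5099],
 [-0.5099, 1]]


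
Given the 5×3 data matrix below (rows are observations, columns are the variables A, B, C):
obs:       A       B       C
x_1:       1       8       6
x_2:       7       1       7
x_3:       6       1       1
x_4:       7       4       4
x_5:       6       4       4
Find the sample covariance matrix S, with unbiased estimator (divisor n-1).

Step 1 — column means:
  mean(A) = (1 + 7 + 6 + 7 + 6) / 5 = 27/5 = 5.4
  mean(B) = (8 + 1 + 1 + 4 + 4) / 5 = 18/5 = 3.6
  mean(C) = (6 + 7 + 1 + 4 + 4) / 5 = 22/5 = 4.4

Step 2 — sample covariance S[i,j] = (1/(n-1)) · Σ_k (x_{k,i} - mean_i) · (x_{k,j} - mean_j), with n-1 = 4.
  S[A,A] = ((-4.4)·(-4.4) + (1.6)·(1.6) + (0.6)·(0.6) + (1.6)·(1.6) + (0.6)·(0.6)) / 4 = 25.2/4 = 6.3
  S[A,B] = ((-4.4)·(4.4) + (1.6)·(-2.6) + (0.6)·(-2.6) + (1.6)·(0.4) + (0.6)·(0.4)) / 4 = -24.2/4 = -6.05
  S[A,C] = ((-4.4)·(1.6) + (1.6)·(2.6) + (0.6)·(-3.4) + (1.6)·(-0.4) + (0.6)·(-0.4)) / 4 = -5.8/4 = -1.45
  S[B,B] = ((4.4)·(4.4) + (-2.6)·(-2.6) + (-2.6)·(-2.6) + (0.4)·(0.4) + (0.4)·(0.4)) / 4 = 33.2/4 = 8.3
  S[B,C] = ((4.4)·(1.6) + (-2.6)·(2.6) + (-2.6)·(-3.4) + (0.4)·(-0.4) + (0.4)·(-0.4)) / 4 = 8.8/4 = 2.2
  S[C,C] = ((1.6)·(1.6) + (2.6)·(2.6) + (-3.4)·(-3.4) + (-0.4)·(-0.4) + (-0.4)·(-0.4)) / 4 = 21.2/4 = 5.3

S is symmetric (S[j,i] = S[i,j]). Assembling:

S = [[6.3, -6.05, -1.45],
 [-6.05, 8.3, 2.2],
 [-1.45, 2.2, 5.3]]


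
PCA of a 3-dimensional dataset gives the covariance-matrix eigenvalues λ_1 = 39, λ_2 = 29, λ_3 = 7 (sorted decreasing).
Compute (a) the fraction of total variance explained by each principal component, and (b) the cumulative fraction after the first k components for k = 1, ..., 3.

Step 1 — total variance = trace(Sigma) = Σ λ_i = 39 + 29 + 7 = 75.

Step 2 — fraction explained by component i = λ_i / Σ λ:
  PC1: 39/75 = 0.52
  PC2: 29/75 = 0.3867
  PC3: 7/75 = 0.0933

Step 3 — cumulative fraction after k components = (λ_1 + ... + λ_k) / Σ λ:
  k = 1: 39/75 = 0.52
  k = 2: (39 + 29)/75 = 68/75 = 0.9067
  k = 3: (39 + 29 + 7)/75 = 75/75 = 1

Summary (fraction, with percent):

explained: PC1 0.52 (52%), PC2 0.3867 (38.67%), PC3 0.0933 (9.33%);  cumulative: 0.52, 0.9067, 1


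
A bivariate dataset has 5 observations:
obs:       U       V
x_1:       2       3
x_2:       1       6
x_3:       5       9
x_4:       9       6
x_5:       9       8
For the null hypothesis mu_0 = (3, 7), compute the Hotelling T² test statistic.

Step 1 — sample mean vector:
  mean(U) = (2 + 1 + 5 + 9 + 9) / 5 = 26/5 = 5.2
  mean(V) = (3 + 6 + 9 + 6 + 8) / 5 = 32/5 = 6.4
  x̄ = (5.2, 6.4),  deviation x̄ - mu_0 = (5.2, 6.4) - (3, 7) = (2.2, -0.6).

Step 2 — sample covariance matrix, S[i,j] = (1/(n-1)) · Σ_k (x_{k,i} - mean_i) · (x_{k,j} - mean_j), divisor n-1 = 4:
  S[U,U] = ((-3.2)·(-3.2) + (-4.2)·(-4.2) + (-0.2)·(-0.2) + (3.8)·(3.8) + (3.8)·(3.8)) / 4 = 56.8/4 = 14.2
  S[U,V] = ((-3.2)·(-3.4) + (-4.2)·(-0.4) + (-0.2)·(2.6) + (3.8)·(-0.4) + (3.8)·(1.6)) / 4 = 16.6/4 = 4.15
  S[V,V] = ((-3.4)·(-3.4) + (-0.4)·(-0.4) + (2.6)·(2.6) + (-0.4)·(-0.4) + (1.6)·(1.6)) / 4 = 21.2/4 = 5.3
  S = [[14.2, 4.15],
 [4.15, 5.3]].

Step 3 — invert S. det(S) = 14.2·5.3 - (4.15)² = 58.0375.
  S^{-1} = (1/det) · [[d, -b], [-b, a]] = [[0.0913, -0.0715],
 [-0.0715, 0.2447]].

Step 4 — quadratic form (x̄ - mu_0)^T · S^{-1} · (x̄ - mu_0):
  S^{-1} · (x̄ - mu_0) = (0.2438, -0.3041),
  (x̄ - mu_0)^T · [...] = (2.2)·(0.2438) + (-0.6)·(-0.3041) = 0.7188.

Step 5 — scale by n: T² = 5 · 0.7188 = 3.5942.

T² ≈ 3.5942


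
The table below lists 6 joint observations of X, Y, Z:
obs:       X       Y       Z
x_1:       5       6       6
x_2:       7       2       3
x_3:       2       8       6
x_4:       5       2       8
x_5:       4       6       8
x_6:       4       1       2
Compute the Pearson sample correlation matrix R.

Step 1 — column means:
  mean(X) = (5 + 7 + 2 + 5 + 4 + 4) / 6 = 27/6 = 4.5
  mean(Y) = (6 + 2 + 8 + 2 + 6 + 1) / 6 = 25/6 = 4.1667
  mean(Z) = (6 + 3 + 6 + 8 + 8 + 2) / 6 = 33/6 = 5.5

Step 2 — sample variances and covariances s[i,j] = (1/(n-1)) · Σ_k (x_{k,i} - mean_i) · (x_{k,j} - mean_j), with n-1 = 5:
  s[X,X] = ((0.5)·(0.5) + (2.5)·(2.5) + (-2.5)·(-2.5) + (0.5)·(0.5) + (-0.5)·(-0.5) + (-0.5)·(-0.5)) / 5 = 13.5/5 = 2.7
  s[X,Y] = ((0.5)·(1.8333) + (2.5)·(-2.1667) + (-2.5)·(3.8333) + (0.5)·(-2.1667) + (-0.5)·(1.8333) + (-0.5)·(-3.1667)) / 5 = -14.5/5 = -2.9
  s[X,Z] = ((0.5)·(0.5) + (2.5)·(-2.5) + (-2.5)·(0.5) + (0.5)·(2.5) + (-0.5)·(2.5) + (-0.5)·(-3.5)) / 5 = -5.5/5 = -1.1
  s[Y,Y] = ((1.8333)·(1.8333) + (-2.1667)·(-2.1667) + (3.8333)·(3.8333) + (-2.1667)·(-2.1667) + (1.8333)·(1.8333) + (-3.1667)·(-3.1667)) / 5 = 40.8333/5 = 8.1667
  s[Y,Z] = ((1.8333)·(0.5) + (-2.1667)·(-2.5) + (3.8333)·(0.5) + (-2.1667)·(2.5) + (1.8333)·(2.5) + (-3.1667)·(-3.5)) / 5 = 18.5/5 = 3.7
  s[Z,Z] = ((0.5)·(0.5) + (-2.5)·(-2.5) + (0.5)·(0.5) + (2.5)·(2.5) + (2.5)·(2.5) + (-3.5)·(-3.5)) / 5 = 31.5/5 = 6.3
  Sample standard deviations s_i = √(s[i,i]):
  s(X) = √(2.7) = 1.6432
  s(Y) = √(8.1667) = 2.8577
  s(Z) = √(6.3) = 2.51

Step 3 — r_{ij} = s_{ij} / (s_i · s_j):
  r[X,X] = 1 (diagonal).
  r[X,Y] = -2.9 / (1.6432 · 2.8577) = -2.9 / 4.6957 = -0.6176
  r[X,Z] = -1.1 / (1.6432 · 2.51) = -1.1 / 4.1243 = -0.2667
  r[Y,Y] = 1 (diagonal).
  r[Y,Z] = 3.7 / (2.8577 · 2.51) = 3.7 / 7.1729 = 0.5158
  r[Z,Z] = 1 (diagonal).

R is symmetric with unit diagonal. Assembling:

R = [[1, -0.6176, -0.2667],
 [-0.6176, 1, 0.5158],
 [-0.2667, 0.5158, 1]]


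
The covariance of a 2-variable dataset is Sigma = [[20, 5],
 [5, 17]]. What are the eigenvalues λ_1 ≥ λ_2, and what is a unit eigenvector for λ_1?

Step 1 — characteristic polynomial of 2×2 Sigma:
  det(Sigma - λI) = λ² - trace · λ + det = 0.
  trace = 20 + 17 = 37, det = 20·17 - (5)² = 315.
Step 2 — discriminant:
  Δ = trace² - 4·det = 1369 - 1260 = 109.
Step 3 — eigenvalues:
  λ = (trace ± √Δ)/2 = (37 ± 10.4403)/2,
  λ_1 = 23.7202,  λ_2 = 13.2798.

Step 4 — unit eigenvector for λ_1: solve (Sigma - λ_1 I)v = 0. First row:
  (20 - 23.7202)·v_x + (5)·v_y = 0, i.e. (-3.7202)·v_x + (5)·v_y = 0,
  so v ∝ (b, λ_1 - a) = (5, 3.7202) = u.
  ||u|| = √((5)² + (3.7202)²) = √(38.8395) ≈ 6.2321,
  v_1 = u/||u|| ≈ (0.8023, 0.5969) (||v_1|| = 1).

λ_1 = 23.7202,  λ_2 = 13.2798;  v_1 ≈ (0.8023, 0.5969)


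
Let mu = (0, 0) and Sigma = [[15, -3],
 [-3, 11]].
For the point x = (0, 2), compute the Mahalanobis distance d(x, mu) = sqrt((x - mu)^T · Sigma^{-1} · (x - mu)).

Step 1 — centre the observation: (x - mu) = (0, 2).

Step 2 — invert Sigma. det(Sigma) = 15·11 - (-3)² = 156.
  Sigma^{-1} = (1/det) · [[d, -b], [-b, a]] = [[0.0705, 0.0192],
 [0.0192, 0.0962]].

Step 3 — form the quadratic (x - mu)^T · Sigma^{-1} · (x - mu):
  Sigma^{-1} · (x - mu) = (0.0385, 0.1923).
  (x - mu)^T · [Sigma^{-1} · (x - mu)] = (0)·(0.0385) + (2)·(0.1923) = 0.3846.

Step 4 — take square root: d = √(0.3846) ≈ 0.6202.

d(x, mu) = √(0.3846) ≈ 0.6202


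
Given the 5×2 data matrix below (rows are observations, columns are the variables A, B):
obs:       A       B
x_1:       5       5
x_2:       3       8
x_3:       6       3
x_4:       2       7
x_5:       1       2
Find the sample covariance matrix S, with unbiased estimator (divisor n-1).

Step 1 — column means:
  mean(A) = (5 + 3 + 6 + 2 + 1) / 5 = 17/5 = 3.4
  mean(B) = (5 + 8 + 3 + 7 + 2) / 5 = 25/5 = 5

Step 2 — sample covariance S[i,j] = (1/(n-1)) · Σ_k (x_{k,i} - mean_i) · (x_{k,j} - mean_j), with n-1 = 4.
  S[A,A] = ((1.6)·(1.6) + (-0.4)·(-0.4) + (2.6)·(2.6) + (-1.4)·(-1.4) + (-2.4)·(-2.4)) / 4 = 17.2/4 = 4.3
  S[A,B] = ((1.6)·(0) + (-0.4)·(3) + (2.6)·(-2) + (-1.4)·(2) + (-2.4)·(-3)) / 4 = -2/4 = -0.5
  S[B,B] = ((0)·(0) + (3)·(3) + (-2)·(-2) + (2)·(2) + (-3)·(-3)) / 4 = 26/4 = 6.5

S is symmetric (S[j,i] = S[i,j]). Assembling:

S = [[4.3, -0.5],
 [-0.5, 6.5]]


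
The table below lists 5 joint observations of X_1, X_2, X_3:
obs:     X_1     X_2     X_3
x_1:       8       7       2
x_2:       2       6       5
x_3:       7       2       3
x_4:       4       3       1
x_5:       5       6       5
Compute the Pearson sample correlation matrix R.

Step 1 — column means:
  mean(X_1) = (8 + 2 + 7 + 4 + 5) / 5 = 26/5 = 5.2
  mean(X_2) = (7 + 6 + 2 + 3 + 6) / 5 = 24/5 = 4.8
  mean(X_3) = (2 + 5 + 3 + 1 + 5) / 5 = 16/5 = 3.2

Step 2 — sample variances and covariances s[i,j] = (1/(n-1)) · Σ_k (x_{k,i} - mean_i) · (x_{k,j} - mean_j), with n-1 = 4:
  s[X_1,X_1] = ((2.8)·(2.8) + (-3.2)·(-3.2) + (1.8)·(1.8) + (-1.2)·(-1.2) + (-0.2)·(-0.2)) / 4 = 22.8/4 = 5.7
  s[X_1,X_2] = ((2.8)·(2.2) + (-3.2)·(1.2) + (1.8)·(-2.8) + (-1.2)·(-1.8) + (-0.2)·(1.2)) / 4 = -0.8/4 = -0.2
  s[X_1,X_3] = ((2.8)·(-1.2) + (-3.2)·(1.8) + (1.8)·(-0.2) + (-1.2)·(-2.2) + (-0.2)·(1.8)) / 4 = -7.2/4 = -1.8
  s[X_2,X_2] = ((2.2)·(2.2) + (1.2)·(1.2) + (-2.8)·(-2.8) + (-1.8)·(-1.8) + (1.2)·(1.2)) / 4 = 18.8/4 = 4.7
  s[X_2,X_3] = ((2.2)·(-1.2) + (1.2)·(1.8) + (-2.8)·(-0.2) + (-1.8)·(-2.2) + (1.2)·(1.8)) / 4 = 6.2/4 = 1.55
  s[X_3,X_3] = ((-1.2)·(-1.2) + (1.8)·(1.8) + (-0.2)·(-0.2) + (-2.2)·(-2.2) + (1.8)·(1.8)) / 4 = 12.8/4 = 3.2
  Sample standard deviations s_i = √(s[i,i]):
  s(X_1) = √(5.7) = 2.3875
  s(X_2) = √(4.7) = 2.1679
  s(X_3) = √(3.2) = 1.7889

Step 3 — r_{ij} = s_{ij} / (s_i · s_j):
  r[X_1,X_1] = 1 (diagonal).
  r[X_1,X_2] = -0.2 / (2.3875 · 2.1679) = -0.2 / 5.1759 = -0.0386
  r[X_1,X_3] = -1.8 / (2.3875 · 1.7889) = -1.8 / 4.2708 = -0.4215
  r[X_2,X_2] = 1 (diagonal).
  r[X_2,X_3] = 1.55 / (2.1679 · 1.7889) = 1.55 / 3.8781 = 0.3997
  r[X_3,X_3] = 1 (diagonal).

R is symmetric with unit diagonal. Assembling:

R = [[1, -0.0386, -0.4215],
 [-0.0386, 1, 0.3997],
 [-0.4215, 0.3997, 1]]


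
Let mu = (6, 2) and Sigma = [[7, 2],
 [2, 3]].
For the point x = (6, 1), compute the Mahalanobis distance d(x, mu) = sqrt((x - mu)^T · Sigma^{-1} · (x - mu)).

Step 1 — centre the observation: (x - mu) = (0, -1).

Step 2 — invert Sigma. det(Sigma) = 7·3 - (2)² = 17.
  Sigma^{-1} = (1/det) · [[d, -b], [-b, a]] = [[0.1765, -0.1176],
 [-0.1176, 0.4118]].

Step 3 — form the quadratic (x - mu)^T · Sigma^{-1} · (x - mu):
  Sigma^{-1} · (x - mu) = (0.1176, -0.4118).
  (x - mu)^T · [Sigma^{-1} · (x - mu)] = (0)·(0.1176) + (-1)·(-0.4118) = 0.4118.

Step 4 — take square root: d = √(0.4118) ≈ 0.6417.

d(x, mu) = √(0.4118) ≈ 0.6417


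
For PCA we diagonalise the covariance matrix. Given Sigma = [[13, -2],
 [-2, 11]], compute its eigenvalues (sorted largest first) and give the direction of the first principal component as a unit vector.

Step 1 — characteristic polynomial of 2×2 Sigma:
  det(Sigma - λI) = λ² - trace · λ + det = 0.
  trace = 13 + 11 = 24, det = 13·11 - (-2)² = 139.
Step 2 — discriminant:
  Δ = trace² - 4·det = 576 - 556 = 20.
Step 3 — eigenvalues:
  λ = (trace ± √Δ)/2 = (24 ± 4.4721)/2,
  λ_1 = 14.2361,  λ_2 = 9.7639.

Step 4 — unit eigenvector for λ_1: solve (Sigma - λ_1 I)v = 0. First row:
  (13 - 14.2361)·v_x + (-2)·v_y = 0, i.e. (-1.2361)·v_x + (-2)·v_y = 0,
  so v ∝ (b, λ_1 - a) = (-2, 1.2361); multiply by -1 so the first entry is positive: u = (2, -1.2361).
  ||u|| = √((2)² + (-1.2361)²) = √(5.5279) ≈ 2.3511,
  v_1 = u/||u|| ≈ (0.8507, -0.5257) (||v_1|| = 1).

λ_1 = 14.2361,  λ_2 = 9.7639;  v_1 ≈ (0.8507, -0.5257)


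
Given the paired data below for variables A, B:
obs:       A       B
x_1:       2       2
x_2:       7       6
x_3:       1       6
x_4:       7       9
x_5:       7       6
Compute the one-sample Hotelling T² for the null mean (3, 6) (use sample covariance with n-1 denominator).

Step 1 — sample mean vector:
  mean(A) = (2 + 7 + 1 + 7 + 7) / 5 = 24/5 = 4.8
  mean(B) = (2 + 6 + 6 + 9 + 6) / 5 = 29/5 = 5.8
  x̄ = (4.8, 5.8),  deviation x̄ - mu_0 = (4.8, 5.8) - (3, 6) = (1.8, -0.2).

Step 2 — sample covariance matrix, S[i,j] = (1/(n-1)) · Σ_k (x_{k,i} - mean_i) · (x_{k,j} - mean_j), divisor n-1 = 4:
  S[A,A] = ((-2.8)·(-2.8) + (2.2)·(2.2) + (-3.8)·(-3.8) + (2.2)·(2.2) + (2.2)·(2.2)) / 4 = 36.8/4 = 9.2
  S[A,B] = ((-2.8)·(-3.8) + (2.2)·(0.2) + (-3.8)·(0.2) + (2.2)·(3.2) + (2.2)·(0.2)) / 4 = 17.8/4 = 4.45
  S[B,B] = ((-3.8)·(-3.8) + (0.2)·(0.2) + (0.2)·(0.2) + (3.2)·(3.2) + (0.2)·(0.2)) / 4 = 24.8/4 = 6.2
  S = [[9.2, 4.45],
 [4.45, 6.2]].

Step 3 — invert S. det(S) = 9.2·6.2 - (4.45)² = 37.2375.
  S^{-1} = (1/det) · [[d, -b], [-b, a]] = [[0.1665, -0.1195],
 [-0.1195, 0.2471]].

Step 4 — quadratic form (x̄ - mu_0)^T · S^{-1} · (x̄ - mu_0):
  S^{-1} · (x̄ - mu_0) = (0.3236, -0.2645),
  (x̄ - mu_0)^T · [...] = (1.8)·(0.3236) + (-0.2)·(-0.2645) = 0.6354.

Step 5 — scale by n: T² = 5 · 0.6354 = 3.1769.

T² ≈ 3.1769


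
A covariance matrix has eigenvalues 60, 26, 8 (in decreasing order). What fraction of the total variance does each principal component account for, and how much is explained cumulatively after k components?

Step 1 — total variance = trace(Sigma) = Σ λ_i = 60 + 26 + 8 = 94.

Step 2 — fraction explained by component i = λ_i / Σ λ:
  PC1: 60/94 = 0.6383
  PC2: 26/94 = 0.2766
  PC3: 8/94 = 0.0851

Step 3 — cumulative fraction after k components = (λ_1 + ... + λ_k) / Σ λ:
  k = 1: 60/94 = 0.6383
  k = 2: (60 + 26)/94 = 86/94 = 0.9149
  k = 3: (60 + 26 + 8)/94 = 94/94 = 1

Summary (fraction, with percent):

explained: PC1 0.6383 (63.83%), PC2 0.2766 (27.66%), PC3 0.0851 (8.51%);  cumulative: 0.6383, 0.9149, 1


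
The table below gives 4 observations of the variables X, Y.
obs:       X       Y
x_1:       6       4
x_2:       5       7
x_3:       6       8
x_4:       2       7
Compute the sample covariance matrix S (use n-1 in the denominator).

Step 1 — column means:
  mean(X) = (6 + 5 + 6 + 2) / 4 = 19/4 = 4.75
  mean(Y) = (4 + 7 + 8 + 7) / 4 = 26/4 = 6.5

Step 2 — sample covariance S[i,j] = (1/(n-1)) · Σ_k (x_{k,i} - mean_i) · (x_{k,j} - mean_j), with n-1 = 3.
  S[X,X] = ((1.25)·(1.25) + (0.25)·(0.25) + (1.25)·(1.25) + (-2.75)·(-2.75)) / 3 = 10.75/3 = 3.5833
  S[X,Y] = ((1.25)·(-2.5) + (0.25)·(0.5) + (1.25)·(1.5) + (-2.75)·(0.5)) / 3 = -2.5/3 = -0.8333
  S[Y,Y] = ((-2.5)·(-2.5) + (0.5)·(0.5) + (1.5)·(1.5) + (0.5)·(0.5)) / 3 = 9/3 = 3

S is symmetric (S[j,i] = S[i,j]). Assembling:

S = [[3.5833, -0.8333],
 [-0.8333, 3]]


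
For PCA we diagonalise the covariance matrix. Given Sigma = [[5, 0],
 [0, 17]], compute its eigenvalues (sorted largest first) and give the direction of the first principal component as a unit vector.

Step 1 — characteristic polynomial of 2×2 Sigma:
  det(Sigma - λI) = λ² - trace · λ + det = 0.
  trace = 5 + 17 = 22, det = 5·17 - (0)² = 85.
Step 2 — discriminant:
  Δ = trace² - 4·det = 484 - 340 = 144.
Step 3 — eigenvalues:
  λ = (trace ± √Δ)/2 = (22 ± 12)/2,
  λ_1 = 17,  λ_2 = 5.

Step 4 — unit eigenvector for λ_1: Sigma is diagonal, so its eigenvectors are the coordinate axes. λ_1 = 17 is the diagonal entry on the second coordinate axis, hence
  v_1 = (0, 1) (||v_1|| = 1).

λ_1 = 17,  λ_2 = 5;  v_1 ≈ (0, 1)


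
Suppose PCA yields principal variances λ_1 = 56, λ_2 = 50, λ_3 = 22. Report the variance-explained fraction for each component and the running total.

Step 1 — total variance = trace(Sigma) = Σ λ_i = 56 + 50 + 22 = 128.

Step 2 — fraction explained by component i = λ_i / Σ λ:
  PC1: 56/128 = 0.4375
  PC2: 50/128 = 0.3906
  PC3: 22/128 = 0.1719

Step 3 — cumulative fraction after k components = (λ_1 + ... + λ_k) / Σ λ:
  k = 1: 56/128 = 0.4375
  k = 2: (56 + 50)/128 = 106/128 = 0.8281
  k = 3: (56 + 50 + 22)/128 = 128/128 = 1

Summary (fraction, with percent):

explained: PC1 0.4375 (43.75%), PC2 0.3906 (39.06%), PC3 0.1719 (17.19%);  cumulative: 0.4375, 0.8281, 1


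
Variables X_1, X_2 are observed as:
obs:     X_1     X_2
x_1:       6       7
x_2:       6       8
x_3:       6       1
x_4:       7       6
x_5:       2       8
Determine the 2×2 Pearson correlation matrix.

Step 1 — column means:
  mean(X_1) = (6 + 6 + 6 + 7 + 2) / 5 = 27/5 = 5.4
  mean(X_2) = (7 + 8 + 1 + 6 + 8) / 5 = 30/5 = 6

Step 2 — sample variances and covariances s[i,j] = (1/(n-1)) · Σ_k (x_{k,i} - mean_i) · (x_{k,j} - mean_j), with n-1 = 4:
  s[X_1,X_1] = ((0.6)·(0.6) + (0.6)·(0.6) + (0.6)·(0.6) + (1.6)·(1.6) + (-3.4)·(-3.4)) / 4 = 15.2/4 = 3.8
  s[X_1,X_2] = ((0.6)·(1) + (0.6)·(2) + (0.6)·(-5) + (1.6)·(0) + (-3.4)·(2)) / 4 = -8/4 = -2
  s[X_2,X_2] = ((1)·(1) + (2)·(2) + (-5)·(-5) + (0)·(0) + (2)·(2)) / 4 = 34/4 = 8.5
  Sample standard deviations s_i = √(s[i,i]):
  s(X_1) = √(3.8) = 1.9494
  s(X_2) = √(8.5) = 2.9155

Step 3 — r_{ij} = s_{ij} / (s_i · s_j):
  r[X_1,X_1] = 1 (diagonal).
  r[X_1,X_2] = -2 / (1.9494 · 2.9155) = -2 / 5.6833 = -0.3519
  r[X_2,X_2] = 1 (diagonal).

R is symmetric with unit diagonal. Assembling:

R = [[1, -0.3519],
 [-0.3519, 1]]
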